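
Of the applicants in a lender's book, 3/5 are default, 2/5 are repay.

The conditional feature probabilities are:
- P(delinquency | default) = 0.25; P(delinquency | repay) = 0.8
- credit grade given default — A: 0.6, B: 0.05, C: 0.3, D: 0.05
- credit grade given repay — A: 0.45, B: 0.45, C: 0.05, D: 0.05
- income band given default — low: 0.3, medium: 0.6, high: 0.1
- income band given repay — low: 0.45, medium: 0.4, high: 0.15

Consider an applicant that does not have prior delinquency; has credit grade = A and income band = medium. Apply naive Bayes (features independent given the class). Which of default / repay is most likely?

default: 0.6 × (1−0.25) × 0.6 × 0.6 = 0.162
repay: 0.4 × (1−0.8) × 0.45 × 0.4 = 0.0144
Highest score → default.

default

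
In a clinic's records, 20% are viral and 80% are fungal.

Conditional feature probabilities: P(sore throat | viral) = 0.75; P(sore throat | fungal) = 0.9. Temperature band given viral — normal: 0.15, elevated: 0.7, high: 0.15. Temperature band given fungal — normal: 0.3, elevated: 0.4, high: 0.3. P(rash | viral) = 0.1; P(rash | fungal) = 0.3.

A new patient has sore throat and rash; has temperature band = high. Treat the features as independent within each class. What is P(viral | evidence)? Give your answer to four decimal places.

viral: 0.2 × 0.75 × 0.15 × 0.1 = 0.00225
fungal: 0.8 × 0.9 × 0.3 × 0.3 = 0.0648
P(viral | x) = 0.00225 / 0.06705 ≈ 0.0336

0.0336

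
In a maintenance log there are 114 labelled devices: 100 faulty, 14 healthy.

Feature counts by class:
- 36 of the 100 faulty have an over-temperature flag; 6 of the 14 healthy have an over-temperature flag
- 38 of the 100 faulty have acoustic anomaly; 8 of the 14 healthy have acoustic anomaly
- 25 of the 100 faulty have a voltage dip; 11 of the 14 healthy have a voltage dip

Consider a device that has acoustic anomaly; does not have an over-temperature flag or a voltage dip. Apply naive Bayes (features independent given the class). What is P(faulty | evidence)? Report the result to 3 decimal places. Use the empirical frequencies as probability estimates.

0.949

faulty: (100/114) × (64/100) × (38/100) × (75/100) = 0.16
healthy: (14/114) × (8/14) × (8/14) × (3/14) ≈ 0.00859291
P(faulty | x) = 0.16 / 0.16859291 ≈ 0.949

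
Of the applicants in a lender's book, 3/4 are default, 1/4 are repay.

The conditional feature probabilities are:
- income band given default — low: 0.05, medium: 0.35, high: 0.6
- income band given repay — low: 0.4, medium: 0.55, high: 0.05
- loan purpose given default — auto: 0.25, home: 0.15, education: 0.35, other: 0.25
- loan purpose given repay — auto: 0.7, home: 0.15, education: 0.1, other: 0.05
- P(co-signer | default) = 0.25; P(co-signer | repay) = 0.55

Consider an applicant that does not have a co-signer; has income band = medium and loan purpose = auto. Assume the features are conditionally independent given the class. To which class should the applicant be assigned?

default: 0.75 × 0.35 × 0.25 × (1−0.25) = 0.04921875
repay: 0.25 × 0.55 × 0.7 × (1−0.55) = 0.0433125
Highest score → default.

default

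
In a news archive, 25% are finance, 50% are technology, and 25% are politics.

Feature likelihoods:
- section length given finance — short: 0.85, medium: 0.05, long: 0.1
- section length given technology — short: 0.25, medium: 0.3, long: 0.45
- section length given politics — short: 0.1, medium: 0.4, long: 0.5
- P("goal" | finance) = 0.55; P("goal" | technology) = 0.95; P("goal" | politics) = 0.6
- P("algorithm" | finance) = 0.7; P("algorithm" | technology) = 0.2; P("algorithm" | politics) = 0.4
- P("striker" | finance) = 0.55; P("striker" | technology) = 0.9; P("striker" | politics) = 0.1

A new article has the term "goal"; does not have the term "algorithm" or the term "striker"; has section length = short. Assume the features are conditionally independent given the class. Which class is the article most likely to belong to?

finance

finance: 0.25 × 0.85 × 0.55 × (1−0.7) × (1−0.55) = 0.015778125
technology: 0.5 × 0.25 × 0.95 × (1−0.2) × (1−0.9) = 0.0095
politics: 0.25 × 0.1 × 0.6 × (1−0.4) × (1−0.1) = 0.0081
Highest score → finance.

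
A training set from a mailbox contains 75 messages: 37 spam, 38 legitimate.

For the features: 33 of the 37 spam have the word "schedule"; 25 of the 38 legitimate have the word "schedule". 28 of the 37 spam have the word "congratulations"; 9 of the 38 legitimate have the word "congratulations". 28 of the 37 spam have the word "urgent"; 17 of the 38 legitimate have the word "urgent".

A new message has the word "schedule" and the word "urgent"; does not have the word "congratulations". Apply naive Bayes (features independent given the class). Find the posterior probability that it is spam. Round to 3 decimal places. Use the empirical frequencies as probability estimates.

spam: (37/75) × (33/37) × (9/37) × (28/37) ≈ 0.0809934
legitimate: (38/75) × (25/38) × (29/38) × (17/38) ≈ 0.113804
P(spam | x) = 0.0809934 / 0.1947974 ≈ 0.416

0.416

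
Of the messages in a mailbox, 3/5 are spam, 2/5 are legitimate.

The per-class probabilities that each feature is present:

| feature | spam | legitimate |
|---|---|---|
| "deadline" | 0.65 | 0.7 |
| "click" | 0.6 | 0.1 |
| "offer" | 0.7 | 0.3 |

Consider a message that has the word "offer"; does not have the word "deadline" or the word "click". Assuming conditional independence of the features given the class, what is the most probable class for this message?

spam: 0.6 × (1−0.65) × (1−0.6) × 0.7 = 0.0588
legitimate: 0.4 × (1−0.7) × (1−0.1) × 0.3 = 0.0324
Highest score → spam.

spam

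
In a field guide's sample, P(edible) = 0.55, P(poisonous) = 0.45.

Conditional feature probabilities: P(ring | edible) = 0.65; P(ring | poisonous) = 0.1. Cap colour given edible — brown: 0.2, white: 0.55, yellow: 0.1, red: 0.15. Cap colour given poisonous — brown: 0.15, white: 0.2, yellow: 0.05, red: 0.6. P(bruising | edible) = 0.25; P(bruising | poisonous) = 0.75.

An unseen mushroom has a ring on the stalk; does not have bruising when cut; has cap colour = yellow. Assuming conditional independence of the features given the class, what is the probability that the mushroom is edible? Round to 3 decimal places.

0.979

edible: 0.55 × 0.65 × 0.1 × (1−0.25) = 0.0268125
poisonous: 0.45 × 0.1 × 0.05 × (1−0.75) = 0.0005625
P(edible | x) = 0.0268125 / 0.027375 ≈ 0.979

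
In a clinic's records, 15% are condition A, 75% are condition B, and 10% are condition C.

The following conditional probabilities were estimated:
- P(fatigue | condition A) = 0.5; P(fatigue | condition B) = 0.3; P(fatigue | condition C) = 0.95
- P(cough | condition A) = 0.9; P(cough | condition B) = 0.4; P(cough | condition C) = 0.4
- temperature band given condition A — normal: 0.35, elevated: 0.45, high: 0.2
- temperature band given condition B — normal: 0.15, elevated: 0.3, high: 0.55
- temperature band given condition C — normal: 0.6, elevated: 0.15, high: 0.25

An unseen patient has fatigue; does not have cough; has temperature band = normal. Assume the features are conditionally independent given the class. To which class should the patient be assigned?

condition A: 0.15 × 0.5 × (1−0.9) × 0.35 = 0.002625
condition B: 0.75 × 0.3 × (1−0.4) × 0.15 = 0.02025
condition C: 0.1 × 0.95 × (1−0.4) × 0.6 = 0.0342
Highest score → condition C.

condition C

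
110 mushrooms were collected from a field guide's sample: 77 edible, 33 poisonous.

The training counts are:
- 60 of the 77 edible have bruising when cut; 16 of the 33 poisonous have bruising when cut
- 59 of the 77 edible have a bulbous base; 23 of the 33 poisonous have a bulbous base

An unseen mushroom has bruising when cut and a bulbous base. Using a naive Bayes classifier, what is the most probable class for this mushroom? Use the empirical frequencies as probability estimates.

edible: (77/110) × (60/77) × (59/77) ≈ 0.417946
poisonous: (33/110) × (16/33) × (23/33) ≈ 0.101377
Highest score → edible.

edible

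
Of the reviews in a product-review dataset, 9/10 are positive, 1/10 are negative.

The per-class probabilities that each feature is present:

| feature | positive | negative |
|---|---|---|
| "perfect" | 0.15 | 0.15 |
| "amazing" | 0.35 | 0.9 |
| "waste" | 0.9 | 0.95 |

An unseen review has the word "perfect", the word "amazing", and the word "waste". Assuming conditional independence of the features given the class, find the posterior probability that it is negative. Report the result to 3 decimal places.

0.232

positive: 0.9 × 0.15 × 0.35 × 0.9 = 0.042525
negative: 0.1 × 0.15 × 0.9 × 0.95 = 0.012825
P(negative | x) = 0.012825 / 0.05535 ≈ 0.232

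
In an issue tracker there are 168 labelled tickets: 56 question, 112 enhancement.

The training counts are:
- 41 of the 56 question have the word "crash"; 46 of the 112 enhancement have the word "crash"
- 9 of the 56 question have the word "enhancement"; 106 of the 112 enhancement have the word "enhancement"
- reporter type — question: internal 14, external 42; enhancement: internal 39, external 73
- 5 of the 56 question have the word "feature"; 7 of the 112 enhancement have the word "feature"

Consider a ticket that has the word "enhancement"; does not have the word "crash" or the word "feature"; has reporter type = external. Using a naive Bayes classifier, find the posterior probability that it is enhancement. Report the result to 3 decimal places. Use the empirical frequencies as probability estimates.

0.959

question: (56/168) × (15/56) × (9/56) × (42/56) × (51/56) ≈ 0.00980121
enhancement: (112/168) × (66/112) × (106/112) × (73/112) × (105/112) ≈ 0.227195
P(enhancement | x) = 0.227195 / 0.23699621 ≈ 0.959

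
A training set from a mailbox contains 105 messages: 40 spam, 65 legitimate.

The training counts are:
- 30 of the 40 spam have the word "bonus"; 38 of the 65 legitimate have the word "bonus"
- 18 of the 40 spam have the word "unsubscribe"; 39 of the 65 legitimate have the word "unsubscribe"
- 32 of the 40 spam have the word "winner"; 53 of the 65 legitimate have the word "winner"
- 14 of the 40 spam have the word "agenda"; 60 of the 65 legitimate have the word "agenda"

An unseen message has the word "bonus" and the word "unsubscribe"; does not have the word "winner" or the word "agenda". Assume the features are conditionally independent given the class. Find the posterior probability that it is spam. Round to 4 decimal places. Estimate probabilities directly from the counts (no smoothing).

spam: (40/105) × (30/40) × (18/40) × (8/40) × (26/40) ≈ 0.0167143
legitimate: (65/105) × (38/65) × (39/65) × (12/65) × (5/65) ≈ 0.00308369
P(spam | x) = 0.0167143 / 0.01979799 ≈ 0.8442

0.8442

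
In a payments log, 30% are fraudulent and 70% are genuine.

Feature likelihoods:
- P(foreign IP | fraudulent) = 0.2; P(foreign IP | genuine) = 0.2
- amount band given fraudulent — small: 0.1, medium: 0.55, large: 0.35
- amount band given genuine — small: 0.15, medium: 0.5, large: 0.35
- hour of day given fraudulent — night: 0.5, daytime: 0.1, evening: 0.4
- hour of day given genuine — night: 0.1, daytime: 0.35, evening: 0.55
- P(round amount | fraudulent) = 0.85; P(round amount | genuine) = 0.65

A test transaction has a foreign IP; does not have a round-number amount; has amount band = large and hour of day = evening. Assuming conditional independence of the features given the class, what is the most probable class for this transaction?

fraudulent: 0.3 × 0.2 × 0.35 × 0.4 × (1−0.85) = 0.00126
genuine: 0.7 × 0.2 × 0.35 × 0.55 × (1−0.65) = 0.0094325
Highest score → genuine.

genuine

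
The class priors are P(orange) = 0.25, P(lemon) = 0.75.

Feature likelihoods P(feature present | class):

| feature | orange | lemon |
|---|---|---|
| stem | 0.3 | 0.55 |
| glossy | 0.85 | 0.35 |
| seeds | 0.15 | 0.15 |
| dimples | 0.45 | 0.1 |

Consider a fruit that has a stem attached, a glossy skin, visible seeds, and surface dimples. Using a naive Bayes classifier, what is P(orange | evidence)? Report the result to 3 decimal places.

0.665

orange: 0.25 × 0.3 × 0.85 × 0.15 × 0.45 = 0.004303125
lemon: 0.75 × 0.55 × 0.35 × 0.15 × 0.1 = 0.002165625
P(orange | x) = 0.004303125 / 0.00646875 ≈ 0.665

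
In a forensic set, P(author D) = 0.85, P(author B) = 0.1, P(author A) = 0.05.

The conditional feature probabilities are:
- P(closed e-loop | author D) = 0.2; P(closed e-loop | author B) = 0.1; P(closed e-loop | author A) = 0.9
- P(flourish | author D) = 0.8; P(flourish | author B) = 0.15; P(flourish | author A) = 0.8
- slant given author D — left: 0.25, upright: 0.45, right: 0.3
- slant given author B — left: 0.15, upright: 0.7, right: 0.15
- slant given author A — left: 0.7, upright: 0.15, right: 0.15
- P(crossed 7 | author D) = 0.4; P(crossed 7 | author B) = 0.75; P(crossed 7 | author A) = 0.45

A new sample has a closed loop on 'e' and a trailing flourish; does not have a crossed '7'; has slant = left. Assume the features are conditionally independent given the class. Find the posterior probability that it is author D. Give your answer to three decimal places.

0.594

author D: 0.85 × 0.2 × 0.8 × 0.25 × (1−0.4) = 0.0204
author B: 0.1 × 0.1 × 0.15 × 0.15 × (1−0.75) = 0.00005625
author A: 0.05 × 0.9 × 0.8 × 0.7 × (1−0.45) = 0.01386
P(author D | x) = 0.0204 / 0.03431625 ≈ 0.594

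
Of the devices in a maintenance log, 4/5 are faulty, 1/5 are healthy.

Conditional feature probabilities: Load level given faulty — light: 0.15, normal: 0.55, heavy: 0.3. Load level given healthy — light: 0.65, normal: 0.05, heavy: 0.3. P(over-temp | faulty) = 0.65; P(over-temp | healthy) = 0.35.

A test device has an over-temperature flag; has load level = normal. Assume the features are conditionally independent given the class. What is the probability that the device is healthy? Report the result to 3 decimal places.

faulty: 0.8 × 0.55 × 0.65 = 0.286
healthy: 0.2 × 0.05 × 0.35 = 0.0035
P(healthy | x) = 0.0035 / 0.2895 ≈ 0.012

0.012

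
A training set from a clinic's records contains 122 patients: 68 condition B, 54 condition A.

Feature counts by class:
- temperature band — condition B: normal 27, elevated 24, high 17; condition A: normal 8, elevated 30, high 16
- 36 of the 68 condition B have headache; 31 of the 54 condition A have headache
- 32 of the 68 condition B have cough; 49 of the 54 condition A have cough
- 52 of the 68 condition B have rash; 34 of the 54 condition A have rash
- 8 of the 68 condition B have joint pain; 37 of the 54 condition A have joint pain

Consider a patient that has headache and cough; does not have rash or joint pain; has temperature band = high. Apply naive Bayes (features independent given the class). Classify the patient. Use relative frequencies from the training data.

condition B: (68/122) × (17/68) × (36/68) × (32/68) × (16/68) × (60/68) ≈ 0.00720738
condition A: (54/122) × (16/54) × (31/54) × (49/54) × (20/54) × (17/54) ≈ 0.00796566
Highest score → condition A.

condition A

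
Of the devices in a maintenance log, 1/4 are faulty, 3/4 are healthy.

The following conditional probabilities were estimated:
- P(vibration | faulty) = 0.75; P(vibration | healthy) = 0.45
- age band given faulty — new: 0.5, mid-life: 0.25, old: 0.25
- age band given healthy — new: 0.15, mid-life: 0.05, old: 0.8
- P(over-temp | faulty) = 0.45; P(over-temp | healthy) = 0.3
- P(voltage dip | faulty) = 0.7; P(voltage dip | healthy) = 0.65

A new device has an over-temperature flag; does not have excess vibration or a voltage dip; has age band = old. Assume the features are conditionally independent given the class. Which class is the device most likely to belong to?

faulty: 0.25 × (1−0.75) × 0.25 × 0.45 × (1−0.7) = 0.002109375
healthy: 0.75 × (1−0.45) × 0.8 × 0.3 × (1−0.65) = 0.03465
Highest score → healthy.

healthy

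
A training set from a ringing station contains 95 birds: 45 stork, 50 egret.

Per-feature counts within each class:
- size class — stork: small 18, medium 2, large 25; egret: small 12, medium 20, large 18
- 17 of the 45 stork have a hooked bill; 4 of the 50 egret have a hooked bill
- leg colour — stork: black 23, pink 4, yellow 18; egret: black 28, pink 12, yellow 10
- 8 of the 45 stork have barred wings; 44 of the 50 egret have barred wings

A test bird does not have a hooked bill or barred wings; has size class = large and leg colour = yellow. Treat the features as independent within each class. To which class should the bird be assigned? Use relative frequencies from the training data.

stork: (45/95) × (25/45) × (28/45) × (18/45) × (37/45) ≈ 0.0538532
egret: (50/95) × (18/50) × (46/50) × (10/50) × (6/50) ≈ 0.00418358
Highest score → stork.

stork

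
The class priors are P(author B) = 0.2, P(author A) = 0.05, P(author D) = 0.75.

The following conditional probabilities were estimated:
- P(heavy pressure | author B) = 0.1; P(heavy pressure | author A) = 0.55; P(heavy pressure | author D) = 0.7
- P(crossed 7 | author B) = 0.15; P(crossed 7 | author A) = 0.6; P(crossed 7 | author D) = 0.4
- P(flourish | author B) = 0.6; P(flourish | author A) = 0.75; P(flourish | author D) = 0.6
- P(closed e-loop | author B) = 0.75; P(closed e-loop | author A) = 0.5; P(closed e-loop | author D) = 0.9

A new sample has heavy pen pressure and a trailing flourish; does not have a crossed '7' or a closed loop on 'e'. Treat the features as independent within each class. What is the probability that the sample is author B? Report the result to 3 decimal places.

0.100

author B: 0.2 × 0.1 × (1−0.15) × 0.6 × (1−0.75) = 0.00255
author A: 0.05 × 0.55 × (1−0.6) × 0.75 × (1−0.5) = 0.004125
author D: 0.75 × 0.7 × (1−0.4) × 0.6 × (1−0.9) = 0.0189
P(author B | x) = 0.00255 / 0.025575 ≈ 0.100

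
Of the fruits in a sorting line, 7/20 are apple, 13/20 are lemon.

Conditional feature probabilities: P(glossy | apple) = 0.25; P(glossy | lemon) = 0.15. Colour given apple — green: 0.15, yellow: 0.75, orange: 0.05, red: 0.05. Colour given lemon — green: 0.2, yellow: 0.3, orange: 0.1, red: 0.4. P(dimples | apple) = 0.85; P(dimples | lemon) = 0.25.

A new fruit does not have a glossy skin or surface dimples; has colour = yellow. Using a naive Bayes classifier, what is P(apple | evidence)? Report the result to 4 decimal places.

apple: 0.35 × (1−0.25) × 0.75 × (1−0.85) = 0.02953125
lemon: 0.65 × (1−0.15) × 0.3 × (1−0.25) = 0.1243125
P(apple | x) = 0.02953125 / 0.15384375 ≈ 0.1920

0.1920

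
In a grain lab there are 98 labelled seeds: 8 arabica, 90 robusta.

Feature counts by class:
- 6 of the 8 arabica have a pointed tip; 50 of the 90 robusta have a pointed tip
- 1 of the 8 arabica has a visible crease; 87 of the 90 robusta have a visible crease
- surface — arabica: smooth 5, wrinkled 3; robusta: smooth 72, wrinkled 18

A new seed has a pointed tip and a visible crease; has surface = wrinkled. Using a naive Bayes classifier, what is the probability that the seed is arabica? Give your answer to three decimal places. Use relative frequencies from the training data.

0.028

arabica: (8/98) × (6/8) × (1/8) × (3/8) ≈ 0.0028699
robusta: (90/98) × (50/90) × (87/90) × (18/90) ≈ 0.0986395
P(arabica | x) = 0.0028699 / 0.1015094 ≈ 0.028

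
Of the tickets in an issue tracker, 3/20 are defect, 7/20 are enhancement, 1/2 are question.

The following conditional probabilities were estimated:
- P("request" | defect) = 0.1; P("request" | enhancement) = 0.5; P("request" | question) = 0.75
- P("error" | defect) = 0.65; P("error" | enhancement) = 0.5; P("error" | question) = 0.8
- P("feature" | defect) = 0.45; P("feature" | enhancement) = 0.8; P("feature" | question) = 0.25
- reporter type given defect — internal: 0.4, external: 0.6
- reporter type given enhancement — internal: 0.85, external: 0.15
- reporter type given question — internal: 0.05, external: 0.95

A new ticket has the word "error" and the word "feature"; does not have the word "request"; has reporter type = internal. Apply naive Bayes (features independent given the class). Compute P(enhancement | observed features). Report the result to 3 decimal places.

0.777

defect: 0.15 × (1−0.1) × 0.65 × 0.45 × 0.4 = 0.015795
enhancement: 0.35 × (1−0.5) × 0.5 × 0.8 × 0.85 = 0.0595
question: 0.5 × (1−0.75) × 0.8 × 0.25 × 0.05 = 0.00125
P(enhancement | x) = 0.0595 / 0.076545 ≈ 0.777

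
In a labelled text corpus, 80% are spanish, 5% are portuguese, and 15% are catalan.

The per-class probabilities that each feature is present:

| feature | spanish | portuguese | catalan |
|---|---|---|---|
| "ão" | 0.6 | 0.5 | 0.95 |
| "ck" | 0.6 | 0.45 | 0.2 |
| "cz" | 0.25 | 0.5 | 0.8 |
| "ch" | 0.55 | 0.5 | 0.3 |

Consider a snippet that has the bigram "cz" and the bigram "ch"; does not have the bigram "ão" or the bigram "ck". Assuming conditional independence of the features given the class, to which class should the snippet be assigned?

spanish

spanish: 0.8 × (1−0.6) × (1−0.6) × 0.25 × 0.55 = 0.0176
portuguese: 0.05 × (1−0.5) × (1−0.45) × 0.5 × 0.5 = 0.0034375
catalan: 0.15 × (1−0.95) × (1−0.2) × 0.8 × 0.3 = 0.00144
Highest score → spanish.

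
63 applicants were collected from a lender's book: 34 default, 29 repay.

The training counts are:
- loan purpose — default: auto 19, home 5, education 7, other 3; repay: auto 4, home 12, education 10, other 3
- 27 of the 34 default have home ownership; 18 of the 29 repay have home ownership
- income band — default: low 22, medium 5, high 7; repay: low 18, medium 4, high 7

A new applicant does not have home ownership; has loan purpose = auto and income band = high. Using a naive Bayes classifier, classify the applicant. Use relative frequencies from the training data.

default

default: (34/63) × (19/34) × (7/34) × (7/34) ≈ 0.0127835
repay: (29/63) × (4/29) × (11/29) × (7/29) ≈ 0.00581319
Highest score → default.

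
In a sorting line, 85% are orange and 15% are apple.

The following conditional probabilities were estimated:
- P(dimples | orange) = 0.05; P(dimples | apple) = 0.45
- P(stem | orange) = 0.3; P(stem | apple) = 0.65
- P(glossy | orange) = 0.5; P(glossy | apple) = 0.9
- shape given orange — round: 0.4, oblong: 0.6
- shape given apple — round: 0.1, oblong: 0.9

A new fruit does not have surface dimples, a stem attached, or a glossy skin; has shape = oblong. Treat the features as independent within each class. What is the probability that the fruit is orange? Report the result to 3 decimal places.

0.985

orange: 0.85 × (1−0.05) × (1−0.3) × (1−0.5) × 0.6 = 0.169575
apple: 0.15 × (1−0.45) × (1−0.65) × (1−0.9) × 0.9 = 0.00259875
P(orange | x) = 0.169575 / 0.17217375 ≈ 0.985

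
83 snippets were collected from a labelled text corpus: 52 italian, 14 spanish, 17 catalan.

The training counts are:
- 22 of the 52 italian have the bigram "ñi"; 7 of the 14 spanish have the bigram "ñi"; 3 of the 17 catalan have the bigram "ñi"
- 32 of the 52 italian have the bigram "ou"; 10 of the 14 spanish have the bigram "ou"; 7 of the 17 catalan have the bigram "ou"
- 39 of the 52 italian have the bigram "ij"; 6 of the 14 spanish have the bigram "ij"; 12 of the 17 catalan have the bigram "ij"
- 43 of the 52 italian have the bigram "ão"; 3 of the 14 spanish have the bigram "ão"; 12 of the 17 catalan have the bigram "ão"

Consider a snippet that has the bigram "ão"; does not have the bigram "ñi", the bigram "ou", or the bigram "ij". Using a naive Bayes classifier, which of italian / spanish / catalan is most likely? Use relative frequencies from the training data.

italian

italian: (52/83) × (30/52) × (20/52) × (13/52) × (43/52) ≈ 0.0287392
spanish: (14/83) × (7/14) × (4/14) × (8/14) × (3/14) ≈ 0.00295058
catalan: (17/83) × (14/17) × (10/17) × (5/17) × (12/17) ≈ 0.0205994
Highest score → italian.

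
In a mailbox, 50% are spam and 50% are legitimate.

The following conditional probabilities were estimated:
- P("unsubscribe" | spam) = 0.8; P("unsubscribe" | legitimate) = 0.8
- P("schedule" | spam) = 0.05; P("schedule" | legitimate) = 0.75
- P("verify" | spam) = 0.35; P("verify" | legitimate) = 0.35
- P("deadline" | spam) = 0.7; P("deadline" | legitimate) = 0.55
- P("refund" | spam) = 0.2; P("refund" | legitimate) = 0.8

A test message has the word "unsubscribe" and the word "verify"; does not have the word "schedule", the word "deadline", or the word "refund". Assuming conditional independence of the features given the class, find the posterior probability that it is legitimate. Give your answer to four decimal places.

0.0898

spam: 0.5 × 0.8 × (1−0.05) × 0.35 × (1−0.7) × (1−0.2) = 0.03192
legitimate: 0.5 × 0.8 × (1−0.75) × 0.35 × (1−0.55) × (1−0.8) = 0.00315
P(legitimate | x) = 0.00315 / 0.03507 ≈ 0.0898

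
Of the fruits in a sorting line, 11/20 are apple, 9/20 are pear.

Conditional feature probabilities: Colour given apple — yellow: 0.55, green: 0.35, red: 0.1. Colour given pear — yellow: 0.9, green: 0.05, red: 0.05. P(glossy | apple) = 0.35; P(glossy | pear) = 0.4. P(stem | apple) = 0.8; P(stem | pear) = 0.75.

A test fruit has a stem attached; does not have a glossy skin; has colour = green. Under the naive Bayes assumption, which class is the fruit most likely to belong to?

apple: 0.55 × 0.35 × (1−0.35) × 0.8 = 0.1001
pear: 0.45 × 0.05 × (1−0.4) × 0.75 = 0.010125
Highest score → apple.

apple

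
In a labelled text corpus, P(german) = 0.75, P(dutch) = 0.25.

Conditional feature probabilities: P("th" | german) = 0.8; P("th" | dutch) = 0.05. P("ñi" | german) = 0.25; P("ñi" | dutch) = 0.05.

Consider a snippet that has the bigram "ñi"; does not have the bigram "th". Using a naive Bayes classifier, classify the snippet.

german: 0.75 × (1−0.8) × 0.25 = 0.0375
dutch: 0.25 × (1−0.05) × 0.05 = 0.011875
Highest score → german.

german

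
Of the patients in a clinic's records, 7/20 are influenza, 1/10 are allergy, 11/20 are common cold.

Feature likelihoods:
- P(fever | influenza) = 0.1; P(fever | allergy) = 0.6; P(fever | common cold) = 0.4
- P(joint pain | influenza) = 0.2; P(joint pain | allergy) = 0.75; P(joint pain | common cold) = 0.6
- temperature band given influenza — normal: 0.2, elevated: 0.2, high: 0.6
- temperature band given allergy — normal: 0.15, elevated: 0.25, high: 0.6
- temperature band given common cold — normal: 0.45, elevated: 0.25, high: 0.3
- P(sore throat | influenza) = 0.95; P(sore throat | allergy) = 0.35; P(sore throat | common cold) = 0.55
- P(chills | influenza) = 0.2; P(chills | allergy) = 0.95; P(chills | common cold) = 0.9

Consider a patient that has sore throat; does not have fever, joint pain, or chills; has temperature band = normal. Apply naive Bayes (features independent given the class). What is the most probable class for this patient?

influenza

influenza: 0.35 × (1−0.1) × (1−0.2) × 0.2 × 0.95 × (1−0.2) = 0.038304
allergy: 0.1 × (1−0.6) × (1−0.75) × 0.15 × 0.35 × (1−0.95) = 0.00002625
common cold: 0.55 × (1−0.4) × (1−0.6) × 0.45 × 0.55 × (1−0.9) = 0.003267
Highest score → influenza.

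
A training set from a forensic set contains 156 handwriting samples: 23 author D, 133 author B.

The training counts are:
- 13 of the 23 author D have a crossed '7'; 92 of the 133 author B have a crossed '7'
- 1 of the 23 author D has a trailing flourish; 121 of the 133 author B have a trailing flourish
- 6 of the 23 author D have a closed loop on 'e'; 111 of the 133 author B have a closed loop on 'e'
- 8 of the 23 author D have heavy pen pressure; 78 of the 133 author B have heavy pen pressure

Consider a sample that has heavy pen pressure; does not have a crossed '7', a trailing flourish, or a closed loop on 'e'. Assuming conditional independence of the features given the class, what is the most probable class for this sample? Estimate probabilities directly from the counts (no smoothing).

author D: (23/156) × (10/23) × (22/23) × (17/23) × (8/23) ≈ 0.0157635
author B: (133/156) × (41/133) × (12/133) × (22/133) × (78/133) ≈ 0.0023004
Highest score → author D.

author D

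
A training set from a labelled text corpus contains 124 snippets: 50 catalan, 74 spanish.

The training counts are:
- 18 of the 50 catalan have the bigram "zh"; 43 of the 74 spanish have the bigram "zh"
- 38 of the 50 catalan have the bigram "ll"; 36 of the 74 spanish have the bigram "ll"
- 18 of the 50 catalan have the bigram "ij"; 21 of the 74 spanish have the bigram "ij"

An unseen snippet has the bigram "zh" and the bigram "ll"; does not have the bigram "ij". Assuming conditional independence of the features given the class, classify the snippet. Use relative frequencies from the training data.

catalan: (50/124) × (18/50) × (38/50) × (32/50) ≈ 0.0706065
spanish: (74/124) × (43/74) × (36/74) × (53/74) ≈ 0.120826
Highest score → spanish.

spanish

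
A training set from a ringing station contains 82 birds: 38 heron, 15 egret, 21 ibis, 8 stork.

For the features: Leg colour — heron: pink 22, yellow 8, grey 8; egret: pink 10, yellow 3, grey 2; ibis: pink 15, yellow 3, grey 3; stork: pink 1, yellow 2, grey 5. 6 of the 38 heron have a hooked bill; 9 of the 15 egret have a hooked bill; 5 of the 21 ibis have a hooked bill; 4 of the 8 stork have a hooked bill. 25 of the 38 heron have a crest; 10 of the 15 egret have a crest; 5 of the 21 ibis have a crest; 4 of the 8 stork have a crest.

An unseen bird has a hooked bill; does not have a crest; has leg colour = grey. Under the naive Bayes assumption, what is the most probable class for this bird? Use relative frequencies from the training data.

stork

heron: (38/82) × (8/38) × (6/38) × (13/38) ≈ 0.00526991
egret: (15/82) × (2/15) × (9/15) × (5/15) ≈ 0.00487805
ibis: (21/82) × (3/21) × (5/21) × (16/21) ≈ 0.0066368
stork: (8/82) × (5/8) × (4/8) × (4/8) ≈ 0.0152439
Highest score → stork.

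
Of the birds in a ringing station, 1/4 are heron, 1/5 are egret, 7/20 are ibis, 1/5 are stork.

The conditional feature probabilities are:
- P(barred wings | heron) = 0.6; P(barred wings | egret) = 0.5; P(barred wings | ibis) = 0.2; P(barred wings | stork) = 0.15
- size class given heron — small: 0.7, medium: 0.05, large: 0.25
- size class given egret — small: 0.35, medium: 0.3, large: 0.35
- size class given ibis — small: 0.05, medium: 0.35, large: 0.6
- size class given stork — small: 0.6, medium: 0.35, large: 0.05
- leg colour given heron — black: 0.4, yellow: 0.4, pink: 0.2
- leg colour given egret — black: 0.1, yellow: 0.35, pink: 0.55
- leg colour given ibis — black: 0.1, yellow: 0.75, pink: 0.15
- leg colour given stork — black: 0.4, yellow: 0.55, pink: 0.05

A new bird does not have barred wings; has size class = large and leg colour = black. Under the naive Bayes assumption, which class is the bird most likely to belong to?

ibis

heron: 0.25 × (1−0.6) × 0.25 × 0.4 = 0.01
egret: 0.2 × (1−0.5) × 0.35 × 0.1 = 0.0035
ibis: 0.35 × (1−0.2) × 0.6 × 0.1 = 0.0168
stork: 0.2 × (1−0.15) × 0.05 × 0.4 = 0.0034
Highest score → ibis.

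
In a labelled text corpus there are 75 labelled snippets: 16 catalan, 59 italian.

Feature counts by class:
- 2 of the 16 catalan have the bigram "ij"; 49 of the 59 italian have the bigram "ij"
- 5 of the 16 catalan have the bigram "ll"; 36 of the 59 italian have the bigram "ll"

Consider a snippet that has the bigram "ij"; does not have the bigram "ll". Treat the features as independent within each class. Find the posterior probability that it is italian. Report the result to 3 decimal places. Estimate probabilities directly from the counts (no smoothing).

0.933

catalan: (16/75) × (2/16) × (11/16) ≈ 0.0183333
italian: (59/75) × (49/59) × (23/59) ≈ 0.254689
P(italian | x) = 0.254689 / 0.2730223 ≈ 0.933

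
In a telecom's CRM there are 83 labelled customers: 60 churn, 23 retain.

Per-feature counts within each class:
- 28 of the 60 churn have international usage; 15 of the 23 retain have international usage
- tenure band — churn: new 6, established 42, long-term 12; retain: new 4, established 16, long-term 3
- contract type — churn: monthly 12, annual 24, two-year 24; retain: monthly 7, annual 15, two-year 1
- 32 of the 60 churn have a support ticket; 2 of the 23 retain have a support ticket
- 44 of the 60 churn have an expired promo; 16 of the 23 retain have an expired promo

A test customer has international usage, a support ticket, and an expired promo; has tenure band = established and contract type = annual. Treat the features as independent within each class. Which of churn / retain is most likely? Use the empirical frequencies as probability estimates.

churn

churn: (60/83) × (28/60) × (42/60) × (24/60) × (32/60) × (44/60) ≈ 0.0369435
retain: (23/83) × (15/23) × (16/23) × (15/23) × (2/23) × (16/23) ≈ 0.00495979
Highest score → churn.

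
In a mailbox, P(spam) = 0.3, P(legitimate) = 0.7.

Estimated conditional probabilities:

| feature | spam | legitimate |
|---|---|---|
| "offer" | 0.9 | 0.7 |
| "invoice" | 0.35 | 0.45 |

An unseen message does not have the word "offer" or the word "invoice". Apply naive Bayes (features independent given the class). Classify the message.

legitimate

spam: 0.3 × (1−0.9) × (1−0.35) = 0.0195
legitimate: 0.7 × (1−0.7) × (1−0.45) = 0.1155
Highest score → legitimate.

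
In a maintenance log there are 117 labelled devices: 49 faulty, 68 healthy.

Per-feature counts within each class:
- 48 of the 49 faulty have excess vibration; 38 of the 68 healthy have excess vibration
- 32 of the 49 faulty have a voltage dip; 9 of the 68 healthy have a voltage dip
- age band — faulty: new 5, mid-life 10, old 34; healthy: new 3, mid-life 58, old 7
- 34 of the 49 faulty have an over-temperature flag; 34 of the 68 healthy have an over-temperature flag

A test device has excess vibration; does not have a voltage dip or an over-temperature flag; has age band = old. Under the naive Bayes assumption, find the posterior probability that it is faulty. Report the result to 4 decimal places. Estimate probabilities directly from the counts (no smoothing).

0.6758

faulty: (49/117) × (48/49) × (17/49) × (34/49) × (15/49) ≈ 0.0302333
healthy: (68/117) × (38/68) × (59/68) × (7/68) × (34/68) ≈ 0.0145044
P(faulty | x) = 0.0302333 / 0.0447377 ≈ 0.6758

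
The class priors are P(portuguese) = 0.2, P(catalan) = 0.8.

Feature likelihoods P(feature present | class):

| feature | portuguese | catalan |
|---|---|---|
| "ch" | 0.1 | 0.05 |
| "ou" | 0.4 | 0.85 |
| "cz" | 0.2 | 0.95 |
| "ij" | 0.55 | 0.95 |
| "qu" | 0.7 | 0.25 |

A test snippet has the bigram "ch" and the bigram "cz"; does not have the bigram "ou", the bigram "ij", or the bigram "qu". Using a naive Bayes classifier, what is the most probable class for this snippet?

portuguese

portuguese: 0.2 × 0.1 × (1−0.4) × 0.2 × (1−0.55) × (1−0.7) = 0.000324
catalan: 0.8 × 0.05 × (1−0.85) × 0.95 × (1−0.95) × (1−0.25) = 0.00021375
Highest score → portuguese.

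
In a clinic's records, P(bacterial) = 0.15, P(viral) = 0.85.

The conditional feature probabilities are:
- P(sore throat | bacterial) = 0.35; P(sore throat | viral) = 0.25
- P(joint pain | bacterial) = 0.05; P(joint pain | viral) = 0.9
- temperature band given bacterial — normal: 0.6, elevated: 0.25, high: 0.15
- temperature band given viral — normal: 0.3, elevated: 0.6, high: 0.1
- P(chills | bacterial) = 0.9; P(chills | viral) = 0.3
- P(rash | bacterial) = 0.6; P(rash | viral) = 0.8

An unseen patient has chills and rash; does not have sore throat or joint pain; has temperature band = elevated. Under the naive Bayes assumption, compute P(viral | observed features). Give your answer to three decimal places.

bacterial: 0.15 × (1−0.35) × (1−0.05) × 0.25 × 0.9 × 0.6 = 0.012504375
viral: 0.85 × (1−0.25) × (1−0.9) × 0.6 × 0.3 × 0.8 = 0.00918
P(viral | x) = 0.00918 / 0.021684375 ≈ 0.423

0.423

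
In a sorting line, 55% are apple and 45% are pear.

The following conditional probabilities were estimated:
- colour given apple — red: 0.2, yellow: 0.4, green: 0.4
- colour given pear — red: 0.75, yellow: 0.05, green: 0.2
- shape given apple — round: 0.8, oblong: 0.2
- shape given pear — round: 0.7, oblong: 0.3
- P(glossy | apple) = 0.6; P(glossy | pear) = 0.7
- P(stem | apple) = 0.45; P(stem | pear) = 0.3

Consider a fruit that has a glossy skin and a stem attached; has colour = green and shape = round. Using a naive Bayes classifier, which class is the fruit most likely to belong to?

apple

apple: 0.55 × 0.4 × 0.8 × 0.6 × 0.45 = 0.04752
pear: 0.45 × 0.2 × 0.7 × 0.7 × 0.3 = 0.01323
Highest score → apple.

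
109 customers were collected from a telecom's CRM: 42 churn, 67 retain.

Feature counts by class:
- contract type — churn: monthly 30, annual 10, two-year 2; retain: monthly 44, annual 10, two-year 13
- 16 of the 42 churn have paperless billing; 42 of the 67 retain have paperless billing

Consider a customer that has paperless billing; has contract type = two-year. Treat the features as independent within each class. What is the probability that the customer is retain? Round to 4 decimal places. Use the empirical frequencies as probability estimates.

0.9145

churn: (42/109) × (2/42) × (16/42) ≈ 0.00698995
retain: (67/109) × (13/67) × (42/67) ≈ 0.0747638
P(retain | x) = 0.0747638 / 0.08175375 ≈ 0.9145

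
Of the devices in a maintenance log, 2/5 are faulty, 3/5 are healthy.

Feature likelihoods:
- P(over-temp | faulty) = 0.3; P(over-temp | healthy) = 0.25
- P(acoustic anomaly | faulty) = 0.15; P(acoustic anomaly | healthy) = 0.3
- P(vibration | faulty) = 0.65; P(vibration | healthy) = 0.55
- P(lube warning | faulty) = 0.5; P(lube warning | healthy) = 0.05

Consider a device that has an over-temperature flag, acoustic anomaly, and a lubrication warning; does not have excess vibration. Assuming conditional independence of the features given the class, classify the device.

faulty: 0.4 × 0.3 × 0.15 × (1−0.65) × 0.5 = 0.00315
healthy: 0.6 × 0.25 × 0.3 × (1−0.55) × 0.05 = 0.0010125
Highest score → faulty.

faulty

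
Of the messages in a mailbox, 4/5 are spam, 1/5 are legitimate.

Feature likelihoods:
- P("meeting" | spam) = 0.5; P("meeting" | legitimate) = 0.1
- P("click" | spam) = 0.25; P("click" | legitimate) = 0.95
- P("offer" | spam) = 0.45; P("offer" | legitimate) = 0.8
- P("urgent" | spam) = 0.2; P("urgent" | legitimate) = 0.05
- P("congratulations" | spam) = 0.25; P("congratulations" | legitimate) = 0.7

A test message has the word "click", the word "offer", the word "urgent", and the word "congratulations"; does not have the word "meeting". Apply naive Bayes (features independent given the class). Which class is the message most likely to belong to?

spam: 0.8 × (1−0.5) × 0.25 × 0.45 × 0.2 × 0.25 = 0.00225
legitimate: 0.2 × (1−0.1) × 0.95 × 0.8 × 0.05 × 0.7 = 0.004788
Highest score → legitimate.

legitimate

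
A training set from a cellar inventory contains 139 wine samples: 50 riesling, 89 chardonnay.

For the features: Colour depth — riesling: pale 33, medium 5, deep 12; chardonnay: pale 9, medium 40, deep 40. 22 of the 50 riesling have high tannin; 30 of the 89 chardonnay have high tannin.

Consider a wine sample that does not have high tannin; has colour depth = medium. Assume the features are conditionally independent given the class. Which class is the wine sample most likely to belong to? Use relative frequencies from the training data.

riesling: (50/139) × (5/50) × (28/50) ≈ 0.0201439
chardonnay: (89/139) × (40/89) × (59/89) ≈ 0.190769
Highest score → chardonnay.

chardonnay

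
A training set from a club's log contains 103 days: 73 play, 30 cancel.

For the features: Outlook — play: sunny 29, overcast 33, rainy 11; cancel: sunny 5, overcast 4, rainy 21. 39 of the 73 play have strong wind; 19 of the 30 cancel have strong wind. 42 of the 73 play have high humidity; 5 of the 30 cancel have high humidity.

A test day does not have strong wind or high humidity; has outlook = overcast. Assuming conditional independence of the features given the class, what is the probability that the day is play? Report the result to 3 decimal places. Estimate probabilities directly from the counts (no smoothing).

play: (73/103) × (33/73) × (34/73) × (31/73) ≈ 0.0633682
cancel: (30/103) × (4/30) × (11/30) × (25/30) ≈ 0.0118662
P(play | x) = 0.0633682 / 0.0752344 ≈ 0.842

0.842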